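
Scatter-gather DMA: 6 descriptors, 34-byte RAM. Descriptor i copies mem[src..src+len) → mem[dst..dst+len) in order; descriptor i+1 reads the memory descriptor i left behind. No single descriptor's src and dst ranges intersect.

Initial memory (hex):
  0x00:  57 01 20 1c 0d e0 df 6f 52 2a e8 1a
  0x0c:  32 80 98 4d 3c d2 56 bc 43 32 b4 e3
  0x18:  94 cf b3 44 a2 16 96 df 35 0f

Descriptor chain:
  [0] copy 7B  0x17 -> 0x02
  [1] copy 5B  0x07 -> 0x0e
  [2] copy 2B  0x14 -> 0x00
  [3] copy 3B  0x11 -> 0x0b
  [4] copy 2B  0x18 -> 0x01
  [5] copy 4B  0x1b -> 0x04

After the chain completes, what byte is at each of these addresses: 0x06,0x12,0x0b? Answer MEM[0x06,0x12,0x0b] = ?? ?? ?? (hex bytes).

D0: mem[0x02..0x08] <- [e3 94 cf b3 44 a2 16]
D1: mem[0x0e..0x12] <- [a2 16 2a e8 1a]
D2: mem[0x00..0x01] <- [43 32]
D3: mem[0x0b..0x0d] <- [e8 1a bc]
D4: mem[0x01..0x02] <- [94 cf]
D5: mem[0x04..0x07] <- [44 a2 16 96]
query mem[0x06]=0x16, mem[0x12]=0x1a, mem[0x0b]=0xe8

MEM[0x06,0x12,0x0b] = 16 1a e8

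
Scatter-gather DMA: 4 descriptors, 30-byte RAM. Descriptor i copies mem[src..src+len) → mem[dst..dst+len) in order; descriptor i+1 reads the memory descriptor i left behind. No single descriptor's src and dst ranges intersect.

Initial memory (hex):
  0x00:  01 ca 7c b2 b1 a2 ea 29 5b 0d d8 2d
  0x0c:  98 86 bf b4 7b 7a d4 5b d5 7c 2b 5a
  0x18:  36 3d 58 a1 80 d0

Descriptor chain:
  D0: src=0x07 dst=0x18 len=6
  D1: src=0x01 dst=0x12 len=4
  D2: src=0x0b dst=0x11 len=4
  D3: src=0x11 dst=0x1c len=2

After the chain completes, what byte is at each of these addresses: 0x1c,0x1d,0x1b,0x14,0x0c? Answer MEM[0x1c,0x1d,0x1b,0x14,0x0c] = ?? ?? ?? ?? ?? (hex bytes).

MEM[0x1c,0x1d,0x1b,0x14,0x0c] = 2d 98 d8 bf 98

[0] 0x07->0x18 len=6 : 29 5b 0d d8 2d 98
[1] 0x01->0x12 len=4 : ca 7c b2 b1
[2] 0x0b->0x11 len=4 : 2d 98 86 bf
[3] 0x11->0x1c len=2 : 2d 98
query mem[0x1c]=0x2d, mem[0x1d]=0x98, mem[0x1b]=0xd8, mem[0x14]=0xbf, mem[0x0c]=0x98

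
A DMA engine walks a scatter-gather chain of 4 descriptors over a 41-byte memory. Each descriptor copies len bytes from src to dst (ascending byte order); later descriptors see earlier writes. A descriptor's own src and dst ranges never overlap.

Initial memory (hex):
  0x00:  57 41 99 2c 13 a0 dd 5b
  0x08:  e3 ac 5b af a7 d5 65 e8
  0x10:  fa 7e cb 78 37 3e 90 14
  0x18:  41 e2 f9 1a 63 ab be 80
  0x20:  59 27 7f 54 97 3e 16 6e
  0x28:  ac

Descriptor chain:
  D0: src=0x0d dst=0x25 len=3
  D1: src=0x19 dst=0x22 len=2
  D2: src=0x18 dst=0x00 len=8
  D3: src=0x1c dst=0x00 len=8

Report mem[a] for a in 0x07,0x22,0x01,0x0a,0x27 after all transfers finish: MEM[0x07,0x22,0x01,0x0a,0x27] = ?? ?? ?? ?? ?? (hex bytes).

MEM[0x07,0x22,0x01,0x0a,0x27] = f9 e2 ab 5b e8

[0] 0x0d->0x25 len=3 : d5 65 e8
[1] 0x19->0x22 len=2 : e2 f9
[2] 0x18->0x00 len=8 : 41 e2 f9 1a 63 ab be 80
[3] 0x1c->0x00 len=8 : 63 ab be 80 59 27 e2 f9
query mem[0x07]=0xf9, mem[0x22]=0xe2, mem[0x01]=0xab, mem[0x0a]=0x5b, mem[0x27]=0xe8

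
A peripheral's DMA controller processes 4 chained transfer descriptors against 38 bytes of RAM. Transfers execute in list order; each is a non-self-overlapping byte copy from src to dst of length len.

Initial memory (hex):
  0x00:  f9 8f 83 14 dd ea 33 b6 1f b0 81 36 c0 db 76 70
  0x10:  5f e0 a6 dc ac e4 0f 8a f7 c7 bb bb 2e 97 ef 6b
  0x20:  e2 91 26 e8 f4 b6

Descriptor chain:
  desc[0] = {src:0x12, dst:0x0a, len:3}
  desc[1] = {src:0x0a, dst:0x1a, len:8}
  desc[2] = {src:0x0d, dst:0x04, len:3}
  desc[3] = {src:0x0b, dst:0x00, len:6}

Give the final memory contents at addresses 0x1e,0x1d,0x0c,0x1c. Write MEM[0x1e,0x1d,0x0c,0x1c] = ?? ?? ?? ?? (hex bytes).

MEM[0x1e,0x1d,0x0c,0x1c] = 76 db ac ac

D0: mem[0x0a..0x0c] <- [a6 dc ac]
D1: mem[0x1a..0x21] <- [a6 dc ac db 76 70 5f e0]
D2: mem[0x04..0x06] <- [db 76 70]
D3: mem[0x00..0x05] <- [dc ac db 76 70 5f]
query mem[0x1e]=0x76, mem[0x1d]=0xdb, mem[0x0c]=0xac, mem[0x1c]=0xac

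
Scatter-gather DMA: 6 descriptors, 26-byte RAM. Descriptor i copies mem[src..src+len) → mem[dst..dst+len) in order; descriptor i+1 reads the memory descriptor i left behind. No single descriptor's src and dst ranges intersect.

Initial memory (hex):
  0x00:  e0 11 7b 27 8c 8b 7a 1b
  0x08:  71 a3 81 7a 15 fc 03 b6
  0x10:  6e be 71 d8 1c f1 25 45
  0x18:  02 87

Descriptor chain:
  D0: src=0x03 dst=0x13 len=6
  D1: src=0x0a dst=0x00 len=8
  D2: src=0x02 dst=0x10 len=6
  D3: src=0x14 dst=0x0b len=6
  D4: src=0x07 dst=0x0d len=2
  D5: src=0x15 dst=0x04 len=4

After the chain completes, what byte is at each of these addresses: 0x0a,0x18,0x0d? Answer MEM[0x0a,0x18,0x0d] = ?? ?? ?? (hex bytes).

MEM[0x0a,0x18,0x0d] = 81 71 be

D0: mem[0x13..0x18] <- [27 8c 8b 7a 1b 71]
D1: mem[0x00..0x07] <- [81 7a 15 fc 03 b6 6e be]
D2: mem[0x10..0x15] <- [15 fc 03 b6 6e be]
D3: mem[0x0b..0x10] <- [6e be 7a 1b 71 87]
D4: mem[0x0d..0x0e] <- [be 71]
D5: mem[0x04..0x07] <- [be 7a 1b 71]
query mem[0x0a]=0x81, mem[0x18]=0x71, mem[0x0d]=0xbe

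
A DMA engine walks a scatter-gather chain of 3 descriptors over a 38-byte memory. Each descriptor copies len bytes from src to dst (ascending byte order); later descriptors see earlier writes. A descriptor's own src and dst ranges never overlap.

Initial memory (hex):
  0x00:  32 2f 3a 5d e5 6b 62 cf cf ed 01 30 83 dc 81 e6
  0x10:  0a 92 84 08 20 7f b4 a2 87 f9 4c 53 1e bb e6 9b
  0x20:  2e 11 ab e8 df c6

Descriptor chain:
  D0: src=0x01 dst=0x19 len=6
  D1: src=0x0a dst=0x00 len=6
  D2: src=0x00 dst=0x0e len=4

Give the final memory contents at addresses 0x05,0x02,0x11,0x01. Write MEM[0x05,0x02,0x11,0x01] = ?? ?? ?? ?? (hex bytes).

MEM[0x05,0x02,0x11,0x01] = e6 83 dc 30

[0] 0x01->0x19 len=6 : 2f 3a 5d e5 6b 62
[1] 0x0a->0x00 len=6 : 01 30 83 dc 81 e6
[2] 0x00->0x0e len=4 : 01 30 83 dc
query mem[0x05]=0xe6, mem[0x02]=0x83, mem[0x11]=0xdc, mem[0x01]=0x30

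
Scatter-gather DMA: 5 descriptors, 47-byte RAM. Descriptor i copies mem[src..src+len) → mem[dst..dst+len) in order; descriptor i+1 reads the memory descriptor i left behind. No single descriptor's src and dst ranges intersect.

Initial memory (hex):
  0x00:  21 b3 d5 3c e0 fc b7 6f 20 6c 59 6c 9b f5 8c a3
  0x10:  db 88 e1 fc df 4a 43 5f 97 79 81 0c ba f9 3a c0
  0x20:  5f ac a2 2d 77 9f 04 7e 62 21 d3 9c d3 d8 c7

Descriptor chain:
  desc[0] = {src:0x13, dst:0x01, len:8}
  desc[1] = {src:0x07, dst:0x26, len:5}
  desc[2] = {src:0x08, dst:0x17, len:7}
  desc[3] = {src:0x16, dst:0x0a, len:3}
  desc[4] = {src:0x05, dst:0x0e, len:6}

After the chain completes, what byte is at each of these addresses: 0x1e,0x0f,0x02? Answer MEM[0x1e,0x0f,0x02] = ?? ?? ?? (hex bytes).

D0: mem[0x01..0x08] <- [fc df 4a 43 5f 97 79 81]
D1: mem[0x26..0x2a] <- [79 81 6c 59 6c]
D2: mem[0x17..0x1d] <- [81 6c 59 6c 9b f5 8c]
D3: mem[0x0a..0x0c] <- [43 81 6c]
D4: mem[0x0e..0x13] <- [5f 97 79 81 6c 43]
query mem[0x1e]=0x3a, mem[0x0f]=0x97, mem[0x02]=0xdf

MEM[0x1e,0x0f,0x02] = 3a 97 df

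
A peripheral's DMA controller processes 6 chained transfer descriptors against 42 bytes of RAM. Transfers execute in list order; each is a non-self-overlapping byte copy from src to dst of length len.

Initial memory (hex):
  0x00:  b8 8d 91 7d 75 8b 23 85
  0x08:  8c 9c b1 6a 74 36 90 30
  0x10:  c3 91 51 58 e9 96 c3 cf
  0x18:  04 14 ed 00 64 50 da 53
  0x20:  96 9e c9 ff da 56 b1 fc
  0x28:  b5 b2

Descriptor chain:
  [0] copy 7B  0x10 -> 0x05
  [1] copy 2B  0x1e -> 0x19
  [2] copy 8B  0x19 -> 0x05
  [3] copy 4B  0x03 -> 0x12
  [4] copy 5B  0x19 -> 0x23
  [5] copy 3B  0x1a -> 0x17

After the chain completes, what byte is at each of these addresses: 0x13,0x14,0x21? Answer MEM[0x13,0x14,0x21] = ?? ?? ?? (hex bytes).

MEM[0x13,0x14,0x21] = 75 da 9e

  after D0: wrote 7B at 0x05 = c3915158e996c3
  after D1: wrote 2B at 0x19 = da53
  after D2: wrote 8B at 0x05 = da53006450da5396
  after D3: wrote 4B at 0x12 = 7d75da53
  after D4: wrote 5B at 0x23 = da53006450
  after D5: wrote 3B at 0x17 = 530064
query mem[0x13]=0x75, mem[0x14]=0xda, mem[0x21]=0x9e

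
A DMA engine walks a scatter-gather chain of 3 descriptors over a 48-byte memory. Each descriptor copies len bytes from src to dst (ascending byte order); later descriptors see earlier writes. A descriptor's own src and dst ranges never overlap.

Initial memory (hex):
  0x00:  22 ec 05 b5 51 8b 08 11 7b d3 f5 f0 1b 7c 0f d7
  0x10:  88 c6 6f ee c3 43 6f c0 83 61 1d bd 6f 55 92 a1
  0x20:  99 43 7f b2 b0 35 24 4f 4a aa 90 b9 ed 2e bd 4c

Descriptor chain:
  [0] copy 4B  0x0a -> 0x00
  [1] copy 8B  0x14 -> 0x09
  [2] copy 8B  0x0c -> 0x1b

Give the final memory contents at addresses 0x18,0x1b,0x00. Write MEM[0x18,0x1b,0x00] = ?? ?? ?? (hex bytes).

MEM[0x18,0x1b,0x00] = 83 c0 f5

#0 dst[0x00+4] := {0xf5,0xf0,0x1b,0x7c}
#1 dst[0x09+8] := {0xc3,0x43,0x6f,0xc0,0x83,0x61,0x1d,0xbd}
#2 dst[0x1b+8] := {0xc0,0x83,0x61,0x1d,0xbd,0xc6,0x6f,0xee}
query mem[0x18]=0x83, mem[0x1b]=0xc0, mem[0x00]=0xf5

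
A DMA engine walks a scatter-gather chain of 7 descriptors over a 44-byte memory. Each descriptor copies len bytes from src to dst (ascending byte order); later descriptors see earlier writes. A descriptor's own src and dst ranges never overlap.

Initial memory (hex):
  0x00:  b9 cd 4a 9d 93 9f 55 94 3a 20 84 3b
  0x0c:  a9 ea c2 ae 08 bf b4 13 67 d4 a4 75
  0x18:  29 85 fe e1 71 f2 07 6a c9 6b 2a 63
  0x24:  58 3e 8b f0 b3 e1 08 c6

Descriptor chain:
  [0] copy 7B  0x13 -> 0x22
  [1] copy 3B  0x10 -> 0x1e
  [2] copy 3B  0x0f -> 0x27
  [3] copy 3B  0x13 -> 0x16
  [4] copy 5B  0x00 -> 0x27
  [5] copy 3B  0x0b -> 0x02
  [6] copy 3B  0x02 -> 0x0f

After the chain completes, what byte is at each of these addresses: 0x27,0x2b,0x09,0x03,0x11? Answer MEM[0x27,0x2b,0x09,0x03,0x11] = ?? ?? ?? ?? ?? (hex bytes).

MEM[0x27,0x2b,0x09,0x03,0x11] = b9 93 20 a9 ea

D0: mem[0x22..0x28] <- [13 67 d4 a4 75 29 85]
D1: mem[0x1e..0x20] <- [08 bf b4]
D2: mem[0x27..0x29] <- [ae 08 bf]
D3: mem[0x16..0x18] <- [13 67 d4]
D4: mem[0x27..0x2b] <- [b9 cd 4a 9d 93]
D5: mem[0x02..0x04] <- [3b a9 ea]
D6: mem[0x0f..0x11] <- [3b a9 ea]
query mem[0x27]=0xb9, mem[0x2b]=0x93, mem[0x09]=0x20, mem[0x03]=0xa9, mem[0x11]=0xea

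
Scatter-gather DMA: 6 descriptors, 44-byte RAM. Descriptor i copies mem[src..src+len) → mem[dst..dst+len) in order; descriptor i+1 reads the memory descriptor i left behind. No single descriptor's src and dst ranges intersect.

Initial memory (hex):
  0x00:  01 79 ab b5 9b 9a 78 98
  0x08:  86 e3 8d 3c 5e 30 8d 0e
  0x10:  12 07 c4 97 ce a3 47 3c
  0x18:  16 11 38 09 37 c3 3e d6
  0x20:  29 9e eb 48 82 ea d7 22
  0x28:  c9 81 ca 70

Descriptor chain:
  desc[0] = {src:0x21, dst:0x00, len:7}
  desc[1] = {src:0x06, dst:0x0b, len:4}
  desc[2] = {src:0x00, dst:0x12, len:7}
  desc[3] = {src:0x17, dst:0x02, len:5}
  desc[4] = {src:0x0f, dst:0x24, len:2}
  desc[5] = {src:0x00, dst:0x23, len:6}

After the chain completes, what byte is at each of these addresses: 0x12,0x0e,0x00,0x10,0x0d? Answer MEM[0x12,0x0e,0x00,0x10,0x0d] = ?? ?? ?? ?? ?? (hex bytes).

#0 dst[0x00+7] := {0x9e,0xeb,0x48,0x82,0xea,0xd7,0x22}
#1 dst[0x0b+4] := {0x22,0x98,0x86,0xe3}
#2 dst[0x12+7] := {0x9e,0xeb,0x48,0x82,0xea,0xd7,0x22}
#3 dst[0x02+5] := {0xd7,0x22,0x11,0x38,0x09}
#4 dst[0x24+2] := {0x0e,0x12}
#5 dst[0x23+6] := {0x9e,0xeb,0xd7,0x22,0x11,0x38}
query mem[0x12]=0x9e, mem[0x0e]=0xe3, mem[0x00]=0x9e, mem[0x10]=0x12, mem[0x0d]=0x86

MEM[0x12,0x0e,0x00,0x10,0x0d] = 9e e3 9e 12 86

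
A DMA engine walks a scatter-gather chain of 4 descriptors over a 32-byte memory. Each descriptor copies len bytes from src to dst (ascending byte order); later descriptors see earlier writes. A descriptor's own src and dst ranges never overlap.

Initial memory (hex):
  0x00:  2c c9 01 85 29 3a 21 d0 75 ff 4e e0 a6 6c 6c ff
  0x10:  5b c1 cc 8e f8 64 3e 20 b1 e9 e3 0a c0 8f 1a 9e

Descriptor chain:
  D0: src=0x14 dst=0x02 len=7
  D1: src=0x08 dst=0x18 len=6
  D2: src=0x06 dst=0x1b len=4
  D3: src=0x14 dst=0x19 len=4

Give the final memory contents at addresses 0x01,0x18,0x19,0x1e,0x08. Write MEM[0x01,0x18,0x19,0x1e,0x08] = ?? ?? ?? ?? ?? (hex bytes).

MEM[0x01,0x18,0x19,0x1e,0x08] = c9 e3 f8 ff e3

D0: mem[0x02..0x08] <- [f8 64 3e 20 b1 e9 e3]
D1: mem[0x18..0x1d] <- [e3 ff 4e e0 a6 6c]
D2: mem[0x1b..0x1e] <- [b1 e9 e3 ff]
D3: mem[0x19..0x1c] <- [f8 64 3e 20]
query mem[0x01]=0xc9, mem[0x18]=0xe3, mem[0x19]=0xf8, mem[0x1e]=0xff, mem[0x08]=0xe3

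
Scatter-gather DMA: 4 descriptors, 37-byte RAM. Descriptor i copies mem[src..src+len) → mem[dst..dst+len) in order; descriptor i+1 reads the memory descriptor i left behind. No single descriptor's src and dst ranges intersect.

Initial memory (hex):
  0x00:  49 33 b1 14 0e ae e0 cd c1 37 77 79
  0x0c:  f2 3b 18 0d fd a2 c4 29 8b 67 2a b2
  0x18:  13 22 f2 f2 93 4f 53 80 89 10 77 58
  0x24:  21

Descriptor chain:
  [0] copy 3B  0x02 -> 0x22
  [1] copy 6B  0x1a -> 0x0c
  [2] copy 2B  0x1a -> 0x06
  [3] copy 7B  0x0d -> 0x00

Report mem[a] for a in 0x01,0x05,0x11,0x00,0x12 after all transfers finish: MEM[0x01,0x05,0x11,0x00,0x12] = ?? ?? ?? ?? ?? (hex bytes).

[0] 0x02->0x22 len=3 : b1 14 0e
[1] 0x1a->0x0c len=6 : f2 f2 93 4f 53 80
[2] 0x1a->0x06 len=2 : f2 f2
[3] 0x0d->0x00 len=7 : f2 93 4f 53 80 c4 29
query mem[0x01]=0x93, mem[0x05]=0xc4, mem[0x11]=0x80, mem[0x00]=0xf2, mem[0x12]=0xc4

MEM[0x01,0x05,0x11,0x00,0x12] = 93 c4 80 f2 c4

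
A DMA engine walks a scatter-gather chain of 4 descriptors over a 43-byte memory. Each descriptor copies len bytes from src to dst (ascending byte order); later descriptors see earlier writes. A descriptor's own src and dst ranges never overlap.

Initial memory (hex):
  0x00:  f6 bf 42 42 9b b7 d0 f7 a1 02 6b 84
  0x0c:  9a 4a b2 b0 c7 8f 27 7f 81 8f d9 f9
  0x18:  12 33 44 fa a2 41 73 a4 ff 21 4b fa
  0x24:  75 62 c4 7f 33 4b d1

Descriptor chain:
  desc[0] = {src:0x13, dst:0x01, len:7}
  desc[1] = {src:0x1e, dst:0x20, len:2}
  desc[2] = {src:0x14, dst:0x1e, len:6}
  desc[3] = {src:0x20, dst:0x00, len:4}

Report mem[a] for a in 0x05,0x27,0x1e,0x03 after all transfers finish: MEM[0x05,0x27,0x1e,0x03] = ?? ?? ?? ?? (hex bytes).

MEM[0x05,0x27,0x1e,0x03] = f9 7f 81 33

D0: mem[0x01..0x07] <- [7f 81 8f d9 f9 12 33]
D1: mem[0x20..0x21] <- [73 a4]
D2: mem[0x1e..0x23] <- [81 8f d9 f9 12 33]
D3: mem[0x00..0x03] <- [d9 f9 12 33]
query mem[0x05]=0xf9, mem[0x27]=0x7f, mem[0x1e]=0x81, mem[0x03]=0x33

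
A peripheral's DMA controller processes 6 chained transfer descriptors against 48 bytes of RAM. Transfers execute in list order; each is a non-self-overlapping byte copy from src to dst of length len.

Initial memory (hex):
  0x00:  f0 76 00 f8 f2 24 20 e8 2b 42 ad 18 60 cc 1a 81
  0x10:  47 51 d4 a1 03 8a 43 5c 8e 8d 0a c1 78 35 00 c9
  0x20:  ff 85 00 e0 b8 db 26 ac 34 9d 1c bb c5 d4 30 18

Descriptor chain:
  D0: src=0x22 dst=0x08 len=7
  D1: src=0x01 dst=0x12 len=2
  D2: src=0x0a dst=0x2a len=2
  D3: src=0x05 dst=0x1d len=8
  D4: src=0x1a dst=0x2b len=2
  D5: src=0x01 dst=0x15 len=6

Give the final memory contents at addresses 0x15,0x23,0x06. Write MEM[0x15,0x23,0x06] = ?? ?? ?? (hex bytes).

MEM[0x15,0x23,0x06] = 76 db 20

#0 dst[0x08+7] := {0x00,0xe0,0xb8,0xdb,0x26,0xac,0x34}
#1 dst[0x12+2] := {0x76,0x00}
#2 dst[0x2a+2] := {0xb8,0xdb}
#3 dst[0x1d+8] := {0x24,0x20,0xe8,0x00,0xe0,0xb8,0xdb,0x26}
#4 dst[0x2b+2] := {0x0a,0xc1}
#5 dst[0x15+6] := {0x76,0x00,0xf8,0xf2,0x24,0x20}
query mem[0x15]=0x76, mem[0x23]=0xdb, mem[0x06]=0x20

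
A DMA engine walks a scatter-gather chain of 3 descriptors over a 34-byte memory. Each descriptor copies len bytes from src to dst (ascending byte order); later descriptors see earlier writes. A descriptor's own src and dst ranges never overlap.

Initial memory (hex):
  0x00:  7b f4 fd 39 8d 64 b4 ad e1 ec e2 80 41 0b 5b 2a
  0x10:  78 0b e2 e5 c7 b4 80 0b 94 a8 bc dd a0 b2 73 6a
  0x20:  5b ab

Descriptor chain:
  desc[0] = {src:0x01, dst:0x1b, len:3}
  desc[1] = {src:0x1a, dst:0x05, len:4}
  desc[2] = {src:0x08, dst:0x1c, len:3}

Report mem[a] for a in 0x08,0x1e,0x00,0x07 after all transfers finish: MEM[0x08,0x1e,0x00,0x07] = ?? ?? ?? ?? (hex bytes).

  after D0: wrote 3B at 0x1b = f4fd39
  after D1: wrote 4B at 0x05 = bcf4fd39
  after D2: wrote 3B at 0x1c = 39ece2
query mem[0x08]=0x39, mem[0x1e]=0xe2, mem[0x00]=0x7b, mem[0x07]=0xfd

MEM[0x08,0x1e,0x00,0x07] = 39 e2 7b fd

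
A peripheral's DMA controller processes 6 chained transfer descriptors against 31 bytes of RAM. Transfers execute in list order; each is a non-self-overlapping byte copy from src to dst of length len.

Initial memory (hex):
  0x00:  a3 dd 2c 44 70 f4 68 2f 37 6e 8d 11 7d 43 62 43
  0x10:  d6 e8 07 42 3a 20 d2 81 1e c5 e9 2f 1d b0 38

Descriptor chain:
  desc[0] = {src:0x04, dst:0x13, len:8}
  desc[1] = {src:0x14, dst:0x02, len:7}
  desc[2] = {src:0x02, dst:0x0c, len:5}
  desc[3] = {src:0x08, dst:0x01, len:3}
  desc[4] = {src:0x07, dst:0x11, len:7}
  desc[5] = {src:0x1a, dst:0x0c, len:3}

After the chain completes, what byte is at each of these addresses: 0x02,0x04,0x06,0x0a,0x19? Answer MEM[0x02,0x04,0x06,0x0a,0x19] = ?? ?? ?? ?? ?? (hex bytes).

[0] 0x04->0x13 len=8 : 70 f4 68 2f 37 6e 8d 11
[1] 0x14->0x02 len=7 : f4 68 2f 37 6e 8d 11
[2] 0x02->0x0c len=5 : f4 68 2f 37 6e
[3] 0x08->0x01 len=3 : 11 6e 8d
[4] 0x07->0x11 len=7 : 8d 11 6e 8d 11 f4 68
[5] 0x1a->0x0c len=3 : 11 2f 1d
query mem[0x02]=0x6e, mem[0x04]=0x2f, mem[0x06]=0x6e, mem[0x0a]=0x8d, mem[0x19]=0x8d

MEM[0x02,0x04,0x06,0x0a,0x19] = 6e 2f 6e 8d 8d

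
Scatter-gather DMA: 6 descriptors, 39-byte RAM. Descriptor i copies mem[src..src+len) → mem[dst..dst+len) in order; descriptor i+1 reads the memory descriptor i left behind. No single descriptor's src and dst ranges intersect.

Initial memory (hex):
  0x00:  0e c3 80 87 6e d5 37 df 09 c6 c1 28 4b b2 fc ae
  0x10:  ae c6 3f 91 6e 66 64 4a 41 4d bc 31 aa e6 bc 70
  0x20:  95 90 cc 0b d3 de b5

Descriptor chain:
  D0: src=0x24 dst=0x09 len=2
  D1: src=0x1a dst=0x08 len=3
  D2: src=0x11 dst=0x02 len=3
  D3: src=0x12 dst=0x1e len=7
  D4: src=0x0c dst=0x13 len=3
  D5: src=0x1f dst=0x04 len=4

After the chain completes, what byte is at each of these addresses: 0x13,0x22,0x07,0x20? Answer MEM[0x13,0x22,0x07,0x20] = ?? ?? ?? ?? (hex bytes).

MEM[0x13,0x22,0x07,0x20] = 4b 64 64 6e

#0 dst[0x09+2] := {0xd3,0xde}
#1 dst[0x08+3] := {0xbc,0x31,0xaa}
#2 dst[0x02+3] := {0xc6,0x3f,0x91}
#3 dst[0x1e+7] := {0x3f,0x91,0x6e,0x66,0x64,0x4a,0x41}
#4 dst[0x13+3] := {0x4b,0xb2,0xfc}
#5 dst[0x04+4] := {0x91,0x6e,0x66,0x64}
query mem[0x13]=0x4b, mem[0x22]=0x64, mem[0x07]=0x64, mem[0x20]=0x6e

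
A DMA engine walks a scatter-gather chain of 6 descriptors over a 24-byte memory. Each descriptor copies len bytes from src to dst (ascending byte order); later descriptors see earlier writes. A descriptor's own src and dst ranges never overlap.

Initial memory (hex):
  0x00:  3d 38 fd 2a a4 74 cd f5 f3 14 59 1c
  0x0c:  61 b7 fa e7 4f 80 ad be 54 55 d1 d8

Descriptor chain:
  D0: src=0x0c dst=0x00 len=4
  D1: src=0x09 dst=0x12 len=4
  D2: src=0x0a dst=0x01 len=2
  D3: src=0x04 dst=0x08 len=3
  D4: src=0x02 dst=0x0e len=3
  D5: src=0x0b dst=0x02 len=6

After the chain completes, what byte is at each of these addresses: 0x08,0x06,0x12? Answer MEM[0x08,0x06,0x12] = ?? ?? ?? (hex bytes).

D0: mem[0x00..0x03] <- [61 b7 fa e7]
D1: mem[0x12..0x15] <- [14 59 1c 61]
D2: mem[0x01..0x02] <- [59 1c]
D3: mem[0x08..0x0a] <- [a4 74 cd]
D4: mem[0x0e..0x10] <- [1c e7 a4]
D5: mem[0x02..0x07] <- [1c 61 b7 1c e7 a4]
query mem[0x08]=0xa4, mem[0x06]=0xe7, mem[0x12]=0x14

MEM[0x08,0x06,0x12] = a4 e7 14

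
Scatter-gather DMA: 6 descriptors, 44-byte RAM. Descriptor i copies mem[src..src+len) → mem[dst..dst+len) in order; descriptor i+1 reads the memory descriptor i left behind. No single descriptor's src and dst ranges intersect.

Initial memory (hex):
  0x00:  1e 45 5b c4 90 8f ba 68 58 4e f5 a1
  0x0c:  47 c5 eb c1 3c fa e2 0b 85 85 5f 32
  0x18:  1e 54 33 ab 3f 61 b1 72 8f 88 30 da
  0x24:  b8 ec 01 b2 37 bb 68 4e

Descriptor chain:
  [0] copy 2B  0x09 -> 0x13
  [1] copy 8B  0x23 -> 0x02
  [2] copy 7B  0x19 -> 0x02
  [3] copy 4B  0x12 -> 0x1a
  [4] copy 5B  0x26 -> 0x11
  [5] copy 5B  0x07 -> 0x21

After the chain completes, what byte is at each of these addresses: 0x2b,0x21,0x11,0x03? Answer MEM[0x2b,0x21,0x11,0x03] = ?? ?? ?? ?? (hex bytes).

#0 dst[0x13+2] := {0x4e,0xf5}
#1 dst[0x02+8] := {0xda,0xb8,0xec,0x01,0xb2,0x37,0xbb,0x68}
#2 dst[0x02+7] := {0x54,0x33,0xab,0x3f,0x61,0xb1,0x72}
#3 dst[0x1a+4] := {0xe2,0x4e,0xf5,0x85}
#4 dst[0x11+5] := {0x01,0xb2,0x37,0xbb,0x68}
#5 dst[0x21+5] := {0xb1,0x72,0x68,0xf5,0xa1}
query mem[0x2b]=0x4e, mem[0x21]=0xb1, mem[0x11]=0x01, mem[0x03]=0x33

MEM[0x2b,0x21,0x11,0x03] = 4e b1 01 33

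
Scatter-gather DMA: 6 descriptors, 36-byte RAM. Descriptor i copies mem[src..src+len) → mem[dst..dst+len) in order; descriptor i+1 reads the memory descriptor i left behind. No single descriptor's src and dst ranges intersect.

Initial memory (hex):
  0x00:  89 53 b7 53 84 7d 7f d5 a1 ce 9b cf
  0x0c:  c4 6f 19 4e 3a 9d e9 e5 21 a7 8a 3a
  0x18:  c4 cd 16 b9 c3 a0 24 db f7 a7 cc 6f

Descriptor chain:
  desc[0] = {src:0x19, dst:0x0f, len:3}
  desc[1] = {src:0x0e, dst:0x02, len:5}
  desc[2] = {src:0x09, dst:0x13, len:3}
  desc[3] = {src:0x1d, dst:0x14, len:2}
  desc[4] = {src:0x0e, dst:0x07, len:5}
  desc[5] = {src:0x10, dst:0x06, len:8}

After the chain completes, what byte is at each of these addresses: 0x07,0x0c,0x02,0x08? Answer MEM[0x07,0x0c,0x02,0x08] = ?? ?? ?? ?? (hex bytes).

[0] 0x19->0x0f len=3 : cd 16 b9
[1] 0x0e->0x02 len=5 : 19 cd 16 b9 e9
[2] 0x09->0x13 len=3 : ce 9b cf
[3] 0x1d->0x14 len=2 : a0 24
[4] 0x0e->0x07 len=5 : 19 cd 16 b9 e9
[5] 0x10->0x06 len=8 : 16 b9 e9 ce a0 24 8a 3a
query mem[0x07]=0xb9, mem[0x0c]=0x8a, mem[0x02]=0x19, mem[0x08]=0xe9

MEM[0x07,0x0c,0x02,0x08] = b9 8a 19 e9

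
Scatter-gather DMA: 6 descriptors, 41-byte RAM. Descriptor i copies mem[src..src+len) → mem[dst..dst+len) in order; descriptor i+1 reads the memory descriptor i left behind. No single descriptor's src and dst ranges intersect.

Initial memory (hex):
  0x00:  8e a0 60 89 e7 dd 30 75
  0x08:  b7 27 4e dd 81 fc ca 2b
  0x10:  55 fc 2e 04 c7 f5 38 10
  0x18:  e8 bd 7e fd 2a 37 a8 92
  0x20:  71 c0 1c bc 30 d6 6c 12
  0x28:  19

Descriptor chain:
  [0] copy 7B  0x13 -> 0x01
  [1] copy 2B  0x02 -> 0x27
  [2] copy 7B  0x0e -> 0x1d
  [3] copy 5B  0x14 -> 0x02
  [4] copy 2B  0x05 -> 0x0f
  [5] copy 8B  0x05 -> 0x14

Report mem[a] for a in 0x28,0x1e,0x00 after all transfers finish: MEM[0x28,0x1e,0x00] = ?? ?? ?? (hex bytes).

[0] 0x13->0x01 len=7 : 04 c7 f5 38 10 e8 bd
[1] 0x02->0x27 len=2 : c7 f5
[2] 0x0e->0x1d len=7 : ca 2b 55 fc 2e 04 c7
[3] 0x14->0x02 len=5 : c7 f5 38 10 e8
[4] 0x05->0x0f len=2 : 10 e8
[5] 0x05->0x14 len=8 : 10 e8 bd b7 27 4e dd 81
query mem[0x28]=0xf5, mem[0x1e]=0x2b, mem[0x00]=0x8e

MEM[0x28,0x1e,0x00] = f5 2b 8e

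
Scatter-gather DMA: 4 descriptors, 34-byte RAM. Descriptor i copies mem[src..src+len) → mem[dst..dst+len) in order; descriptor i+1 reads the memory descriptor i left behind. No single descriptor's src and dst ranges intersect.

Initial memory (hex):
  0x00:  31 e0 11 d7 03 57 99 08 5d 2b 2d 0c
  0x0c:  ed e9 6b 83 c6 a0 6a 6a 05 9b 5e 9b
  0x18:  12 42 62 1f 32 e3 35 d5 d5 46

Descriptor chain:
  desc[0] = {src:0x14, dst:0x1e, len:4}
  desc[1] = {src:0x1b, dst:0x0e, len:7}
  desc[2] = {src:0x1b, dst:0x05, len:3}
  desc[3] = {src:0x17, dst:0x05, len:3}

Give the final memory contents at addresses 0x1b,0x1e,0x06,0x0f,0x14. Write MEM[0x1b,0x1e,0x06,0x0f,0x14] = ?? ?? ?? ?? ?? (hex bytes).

MEM[0x1b,0x1e,0x06,0x0f,0x14] = 1f 05 12 32 9b

D0: mem[0x1e..0x21] <- [05 9b 5e 9b]
D1: mem[0x0e..0x14] <- [1f 32 e3 05 9b 5e 9b]
D2: mem[0x05..0x07] <- [1f 32 e3]
D3: mem[0x05..0x07] <- [9b 12 42]
query mem[0x1b]=0x1f, mem[0x1e]=0x05, mem[0x06]=0x12, mem[0x0f]=0x32, mem[0x14]=0x9b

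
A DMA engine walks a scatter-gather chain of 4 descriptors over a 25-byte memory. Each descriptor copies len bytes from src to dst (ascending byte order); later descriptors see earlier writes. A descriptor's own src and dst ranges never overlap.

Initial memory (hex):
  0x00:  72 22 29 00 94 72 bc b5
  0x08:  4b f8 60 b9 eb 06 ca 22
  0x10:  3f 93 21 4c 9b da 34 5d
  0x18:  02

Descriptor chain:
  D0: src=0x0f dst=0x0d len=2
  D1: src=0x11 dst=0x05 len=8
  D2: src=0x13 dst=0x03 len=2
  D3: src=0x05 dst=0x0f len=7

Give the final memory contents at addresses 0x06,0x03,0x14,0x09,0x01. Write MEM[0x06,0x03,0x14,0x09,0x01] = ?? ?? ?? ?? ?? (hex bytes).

MEM[0x06,0x03,0x14,0x09,0x01] = 21 4c 34 da 22

#0 dst[0x0d+2] := {0x22,0x3f}
#1 dst[0x05+8] := {0x93,0x21,0x4c,0x9b,0xda,0x34,0x5d,0x02}
#2 dst[0x03+2] := {0x4c,0x9b}
#3 dst[0x0f+7] := {0x93,0x21,0x4c,0x9b,0xda,0x34,0x5d}
query mem[0x06]=0x21, mem[0x03]=0x4c, mem[0x14]=0x34, mem[0x09]=0xda, mem[0x01]=0x22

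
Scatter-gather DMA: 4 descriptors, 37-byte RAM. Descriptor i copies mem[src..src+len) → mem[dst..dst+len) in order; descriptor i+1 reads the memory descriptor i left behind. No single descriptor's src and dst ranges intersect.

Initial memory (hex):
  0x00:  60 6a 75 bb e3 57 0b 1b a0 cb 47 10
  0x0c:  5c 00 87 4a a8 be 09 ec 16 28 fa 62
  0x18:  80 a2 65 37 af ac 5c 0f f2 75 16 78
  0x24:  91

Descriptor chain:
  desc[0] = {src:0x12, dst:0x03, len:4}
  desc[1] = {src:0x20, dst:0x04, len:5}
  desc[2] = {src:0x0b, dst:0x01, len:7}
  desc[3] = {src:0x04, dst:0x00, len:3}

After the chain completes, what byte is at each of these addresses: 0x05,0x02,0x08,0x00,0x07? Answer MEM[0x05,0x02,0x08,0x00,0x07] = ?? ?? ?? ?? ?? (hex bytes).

  after D0: wrote 4B at 0x03 = 09ec1628
  after D1: wrote 5B at 0x04 = f275167891
  after D2: wrote 7B at 0x01 = 105c00874aa8be
  after D3: wrote 3B at 0x00 = 874aa8
query mem[0x05]=0x4a, mem[0x02]=0xa8, mem[0x08]=0x91, mem[0x00]=0x87, mem[0x07]=0xbe

MEM[0x05,0x02,0x08,0x00,0x07] = 4a a8 91 87 be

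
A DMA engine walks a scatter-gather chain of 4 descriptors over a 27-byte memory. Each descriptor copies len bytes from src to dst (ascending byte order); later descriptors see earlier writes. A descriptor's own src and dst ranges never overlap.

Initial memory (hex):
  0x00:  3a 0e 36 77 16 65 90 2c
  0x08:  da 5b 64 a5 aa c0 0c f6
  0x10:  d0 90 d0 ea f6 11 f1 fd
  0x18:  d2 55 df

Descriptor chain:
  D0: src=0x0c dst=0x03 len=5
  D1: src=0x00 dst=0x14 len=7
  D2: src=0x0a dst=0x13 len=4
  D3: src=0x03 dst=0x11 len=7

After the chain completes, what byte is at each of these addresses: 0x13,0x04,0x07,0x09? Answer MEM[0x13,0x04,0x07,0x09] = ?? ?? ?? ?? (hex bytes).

MEM[0x13,0x04,0x07,0x09] = 0c c0 d0 5b

D0: mem[0x03..0x07] <- [aa c0 0c f6 d0]
D1: mem[0x14..0x1a] <- [3a 0e 36 aa c0 0c f6]
D2: mem[0x13..0x16] <- [64 a5 aa c0]
D3: mem[0x11..0x17] <- [aa c0 0c f6 d0 da 5b]
query mem[0x13]=0x0c, mem[0x04]=0xc0, mem[0x07]=0xd0, mem[0x09]=0x5b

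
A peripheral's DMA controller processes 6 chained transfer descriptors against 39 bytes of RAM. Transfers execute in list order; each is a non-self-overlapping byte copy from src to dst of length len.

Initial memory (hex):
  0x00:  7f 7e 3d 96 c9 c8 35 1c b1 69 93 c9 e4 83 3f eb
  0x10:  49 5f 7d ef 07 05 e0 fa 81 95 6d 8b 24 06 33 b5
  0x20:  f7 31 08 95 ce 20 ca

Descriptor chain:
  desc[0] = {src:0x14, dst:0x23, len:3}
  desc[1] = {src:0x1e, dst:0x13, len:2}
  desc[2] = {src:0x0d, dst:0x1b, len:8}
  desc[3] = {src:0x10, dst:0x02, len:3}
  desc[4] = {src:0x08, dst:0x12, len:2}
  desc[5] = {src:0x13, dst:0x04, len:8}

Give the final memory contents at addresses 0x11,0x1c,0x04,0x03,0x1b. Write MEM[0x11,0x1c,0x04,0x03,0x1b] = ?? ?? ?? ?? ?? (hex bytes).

MEM[0x11,0x1c,0x04,0x03,0x1b] = 5f 3f 69 5f 83

D0: mem[0x23..0x25] <- [07 05 e0]
D1: mem[0x13..0x14] <- [33 b5]
D2: mem[0x1b..0x22] <- [83 3f eb 49 5f 7d 33 b5]
D3: mem[0x02..0x04] <- [49 5f 7d]
D4: mem[0x12..0x13] <- [b1 69]
D5: mem[0x04..0x0b] <- [69 b5 05 e0 fa 81 95 6d]
query mem[0x11]=0x5f, mem[0x1c]=0x3f, mem[0x04]=0x69, mem[0x03]=0x5f, mem[0x1b]=0x83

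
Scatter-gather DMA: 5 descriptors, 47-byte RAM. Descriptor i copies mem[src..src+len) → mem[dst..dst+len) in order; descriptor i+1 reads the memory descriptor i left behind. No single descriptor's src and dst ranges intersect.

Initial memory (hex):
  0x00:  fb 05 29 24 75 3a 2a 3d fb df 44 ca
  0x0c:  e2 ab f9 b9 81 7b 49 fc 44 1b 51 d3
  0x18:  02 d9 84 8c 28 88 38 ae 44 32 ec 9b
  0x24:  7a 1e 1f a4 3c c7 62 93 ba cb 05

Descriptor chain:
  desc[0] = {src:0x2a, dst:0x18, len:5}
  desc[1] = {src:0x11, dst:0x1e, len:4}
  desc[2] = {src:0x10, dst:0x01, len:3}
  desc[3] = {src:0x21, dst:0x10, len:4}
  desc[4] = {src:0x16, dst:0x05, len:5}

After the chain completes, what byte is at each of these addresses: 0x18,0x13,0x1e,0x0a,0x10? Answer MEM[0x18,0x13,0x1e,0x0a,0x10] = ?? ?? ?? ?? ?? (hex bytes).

MEM[0x18,0x13,0x1e,0x0a,0x10] = 62 7a 7b 44 44

  after D0: wrote 5B at 0x18 = 6293bacb05
  after D1: wrote 4B at 0x1e = 7b49fc44
  after D2: wrote 3B at 0x01 = 817b49
  after D3: wrote 4B at 0x10 = 44ec9b7a
  after D4: wrote 5B at 0x05 = 51d36293ba
query mem[0x18]=0x62, mem[0x13]=0x7a, mem[0x1e]=0x7b, mem[0x0a]=0x44, mem[0x10]=0x44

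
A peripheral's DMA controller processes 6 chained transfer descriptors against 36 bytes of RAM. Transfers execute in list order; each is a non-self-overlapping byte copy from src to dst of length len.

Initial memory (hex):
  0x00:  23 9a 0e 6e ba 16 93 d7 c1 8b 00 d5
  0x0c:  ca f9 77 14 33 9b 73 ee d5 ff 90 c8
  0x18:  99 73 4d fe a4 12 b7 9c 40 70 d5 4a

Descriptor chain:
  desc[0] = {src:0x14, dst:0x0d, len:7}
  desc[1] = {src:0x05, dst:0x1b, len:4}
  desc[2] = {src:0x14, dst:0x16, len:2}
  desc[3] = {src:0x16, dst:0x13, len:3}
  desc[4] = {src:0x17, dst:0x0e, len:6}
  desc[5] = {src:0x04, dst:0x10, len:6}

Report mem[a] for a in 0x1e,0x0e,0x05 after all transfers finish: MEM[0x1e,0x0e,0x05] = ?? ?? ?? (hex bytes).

#0 dst[0x0d+7] := {0xd5,0xff,0x90,0xc8,0x99,0x73,0x4d}
#1 dst[0x1b+4] := {0x16,0x93,0xd7,0xc1}
#2 dst[0x16+2] := {0xd5,0xff}
#3 dst[0x13+3] := {0xd5,0xff,0x99}
#4 dst[0x0e+6] := {0xff,0x99,0x73,0x4d,0x16,0x93}
#5 dst[0x10+6] := {0xba,0x16,0x93,0xd7,0xc1,0x8b}
query mem[0x1e]=0xc1, mem[0x0e]=0xff, mem[0x05]=0x16

MEM[0x1e,0x0e,0x05] = c1 ff 16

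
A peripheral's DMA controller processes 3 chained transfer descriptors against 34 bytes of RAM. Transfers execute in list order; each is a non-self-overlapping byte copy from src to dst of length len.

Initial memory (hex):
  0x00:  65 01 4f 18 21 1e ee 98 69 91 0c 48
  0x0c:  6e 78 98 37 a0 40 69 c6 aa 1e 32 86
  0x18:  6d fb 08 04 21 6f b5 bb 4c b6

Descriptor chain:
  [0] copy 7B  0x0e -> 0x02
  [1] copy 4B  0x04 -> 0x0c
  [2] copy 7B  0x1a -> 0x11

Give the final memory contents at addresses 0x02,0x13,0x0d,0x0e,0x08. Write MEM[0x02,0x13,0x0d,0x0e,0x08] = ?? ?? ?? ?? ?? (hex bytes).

#0 dst[0x02+7] := {0x98,0x37,0xa0,0x40,0x69,0xc6,0xaa}
#1 dst[0x0c+4] := {0xa0,0x40,0x69,0xc6}
#2 dst[0x11+7] := {0x08,0x04,0x21,0x6f,0xb5,0xbb,0x4c}
query mem[0x02]=0x98, mem[0x13]=0x21, mem[0x0d]=0x40, mem[0x0e]=0x69, mem[0x08]=0xaa

MEM[0x02,0x13,0x0d,0x0e,0x08] = 98 21 40 69 aa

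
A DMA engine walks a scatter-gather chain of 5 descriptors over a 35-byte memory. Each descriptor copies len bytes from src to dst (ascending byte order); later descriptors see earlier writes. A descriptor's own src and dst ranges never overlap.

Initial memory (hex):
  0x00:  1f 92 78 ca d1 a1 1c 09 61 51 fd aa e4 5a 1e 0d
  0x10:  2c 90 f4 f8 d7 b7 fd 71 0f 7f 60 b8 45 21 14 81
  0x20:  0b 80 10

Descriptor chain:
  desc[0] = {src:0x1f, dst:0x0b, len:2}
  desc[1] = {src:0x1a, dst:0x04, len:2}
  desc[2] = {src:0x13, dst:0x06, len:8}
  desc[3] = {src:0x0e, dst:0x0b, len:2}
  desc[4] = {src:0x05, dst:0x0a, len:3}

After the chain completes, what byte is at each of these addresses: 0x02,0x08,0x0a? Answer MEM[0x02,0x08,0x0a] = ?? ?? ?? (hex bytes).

MEM[0x02,0x08,0x0a] = 78 b7 b8

D0: mem[0x0b..0x0c] <- [81 0b]
D1: mem[0x04..0x05] <- [60 b8]
D2: mem[0x06..0x0d] <- [f8 d7 b7 fd 71 0f 7f 60]
D3: mem[0x0b..0x0c] <- [1e 0d]
D4: mem[0x0a..0x0c] <- [b8 f8 d7]
query mem[0x02]=0x78, mem[0x08]=0xb7, mem[0x0a]=0xb8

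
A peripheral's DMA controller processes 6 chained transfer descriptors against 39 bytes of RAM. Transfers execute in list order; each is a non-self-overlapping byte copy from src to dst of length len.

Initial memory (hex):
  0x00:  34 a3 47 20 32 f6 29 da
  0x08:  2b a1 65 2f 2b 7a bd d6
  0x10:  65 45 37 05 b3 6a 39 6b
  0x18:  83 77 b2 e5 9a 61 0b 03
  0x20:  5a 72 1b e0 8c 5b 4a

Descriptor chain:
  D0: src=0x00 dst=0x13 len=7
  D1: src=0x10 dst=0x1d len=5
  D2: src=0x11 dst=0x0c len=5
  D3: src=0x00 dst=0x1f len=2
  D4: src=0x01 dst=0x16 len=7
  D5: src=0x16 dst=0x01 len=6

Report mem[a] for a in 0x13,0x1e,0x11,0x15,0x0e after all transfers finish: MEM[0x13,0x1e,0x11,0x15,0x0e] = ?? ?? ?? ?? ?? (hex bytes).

MEM[0x13,0x1e,0x11,0x15,0x0e] = 34 45 45 47 34

#0 dst[0x13+7] := {0x34,0xa3,0x47,0x20,0x32,0xf6,0x29}
#1 dst[0x1d+5] := {0x65,0x45,0x37,0x34,0xa3}
#2 dst[0x0c+5] := {0x45,0x37,0x34,0xa3,0x47}
#3 dst[0x1f+2] := {0x34,0xa3}
#4 dst[0x16+7] := {0xa3,0x47,0x20,0x32,0xf6,0x29,0xda}
#5 dst[0x01+6] := {0xa3,0x47,0x20,0x32,0xf6,0x29}
query mem[0x13]=0x34, mem[0x1e]=0x45, mem[0x11]=0x45, mem[0x15]=0x47, mem[0x0e]=0x34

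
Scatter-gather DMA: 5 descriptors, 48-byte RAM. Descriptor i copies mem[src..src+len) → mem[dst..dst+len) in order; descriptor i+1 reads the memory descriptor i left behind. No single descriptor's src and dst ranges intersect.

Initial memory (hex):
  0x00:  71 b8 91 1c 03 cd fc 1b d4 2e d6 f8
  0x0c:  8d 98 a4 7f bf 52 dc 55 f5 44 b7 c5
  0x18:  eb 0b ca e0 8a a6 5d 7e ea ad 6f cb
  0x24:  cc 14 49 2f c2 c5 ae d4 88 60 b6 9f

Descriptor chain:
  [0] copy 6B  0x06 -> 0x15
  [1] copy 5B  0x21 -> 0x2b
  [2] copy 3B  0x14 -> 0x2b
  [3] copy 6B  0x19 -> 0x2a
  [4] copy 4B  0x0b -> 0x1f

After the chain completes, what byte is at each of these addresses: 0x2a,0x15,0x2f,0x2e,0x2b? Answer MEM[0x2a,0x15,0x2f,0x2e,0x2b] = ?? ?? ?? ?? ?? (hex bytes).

MEM[0x2a,0x15,0x2f,0x2e,0x2b] = d6 fc 5d a6 f8

[0] 0x06->0x15 len=6 : fc 1b d4 2e d6 f8
[1] 0x21->0x2b len=5 : ad 6f cb cc 14
[2] 0x14->0x2b len=3 : f5 fc 1b
[3] 0x19->0x2a len=6 : d6 f8 e0 8a a6 5d
[4] 0x0b->0x1f len=4 : f8 8d 98 a4
query mem[0x2a]=0xd6, mem[0x15]=0xfc, mem[0x2f]=0x5d, mem[0x2e]=0xa6, mem[0x2b]=0xf8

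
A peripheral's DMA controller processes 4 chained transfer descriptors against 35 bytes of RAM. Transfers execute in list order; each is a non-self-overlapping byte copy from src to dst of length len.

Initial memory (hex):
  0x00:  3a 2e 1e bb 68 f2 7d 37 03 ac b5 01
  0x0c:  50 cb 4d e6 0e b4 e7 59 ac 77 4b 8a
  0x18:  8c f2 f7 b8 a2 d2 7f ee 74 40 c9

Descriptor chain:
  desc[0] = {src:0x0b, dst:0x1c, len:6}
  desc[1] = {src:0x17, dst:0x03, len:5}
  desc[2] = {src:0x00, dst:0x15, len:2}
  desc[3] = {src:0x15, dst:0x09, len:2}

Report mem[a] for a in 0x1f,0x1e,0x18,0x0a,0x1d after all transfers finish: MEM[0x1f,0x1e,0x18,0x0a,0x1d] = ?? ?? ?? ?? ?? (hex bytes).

[0] 0x0b->0x1c len=6 : 01 50 cb 4d e6 0e
[1] 0x17->0x03 len=5 : 8a 8c f2 f7 b8
[2] 0x00->0x15 len=2 : 3a 2e
[3] 0x15->0x09 len=2 : 3a 2e
query mem[0x1f]=0x4d, mem[0x1e]=0xcb, mem[0x18]=0x8c, mem[0x0a]=0x2e, mem[0x1d]=0x50

MEM[0x1f,0x1e,0x18,0x0a,0x1d] = 4d cb 8c 2e 50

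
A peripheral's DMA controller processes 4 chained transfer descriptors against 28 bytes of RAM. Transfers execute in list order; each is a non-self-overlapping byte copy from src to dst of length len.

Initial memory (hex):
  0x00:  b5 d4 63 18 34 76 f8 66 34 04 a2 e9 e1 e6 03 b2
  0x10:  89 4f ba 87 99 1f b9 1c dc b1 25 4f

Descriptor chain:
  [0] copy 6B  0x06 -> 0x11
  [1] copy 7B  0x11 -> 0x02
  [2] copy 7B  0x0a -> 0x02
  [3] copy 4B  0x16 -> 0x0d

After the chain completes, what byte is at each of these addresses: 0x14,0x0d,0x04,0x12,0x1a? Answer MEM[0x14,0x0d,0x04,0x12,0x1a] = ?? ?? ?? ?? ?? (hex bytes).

  after D0: wrote 6B at 0x11 = f8663404a2e9
  after D1: wrote 7B at 0x02 = f8663404a2e91c
  after D2: wrote 7B at 0x02 = a2e9e1e603b289
  after D3: wrote 4B at 0x0d = e91cdcb1
query mem[0x14]=0x04, mem[0x0d]=0xe9, mem[0x04]=0xe1, mem[0x12]=0x66, mem[0x1a]=0x25

MEM[0x14,0x0d,0x04,0x12,0x1a] = 04 e9 e1 66 25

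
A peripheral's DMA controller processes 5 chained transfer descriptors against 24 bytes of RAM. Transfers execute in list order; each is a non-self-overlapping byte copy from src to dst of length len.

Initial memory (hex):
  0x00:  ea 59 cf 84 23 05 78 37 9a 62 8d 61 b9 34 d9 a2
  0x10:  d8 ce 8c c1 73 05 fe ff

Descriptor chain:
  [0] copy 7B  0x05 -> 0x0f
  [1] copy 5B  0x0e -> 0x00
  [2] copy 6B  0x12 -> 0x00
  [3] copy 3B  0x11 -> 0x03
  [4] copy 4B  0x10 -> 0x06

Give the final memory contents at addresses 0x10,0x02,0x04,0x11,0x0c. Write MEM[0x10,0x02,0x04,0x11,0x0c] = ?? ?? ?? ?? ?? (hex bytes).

MEM[0x10,0x02,0x04,0x11,0x0c] = 78 8d 9a 37 b9

  after D0: wrote 7B at 0x0f = 0578379a628d61
  after D1: wrote 5B at 0x00 = d90578379a
  after D2: wrote 6B at 0x00 = 9a628d61feff
  after D3: wrote 3B at 0x03 = 379a62
  after D4: wrote 4B at 0x06 = 78379a62
query mem[0x10]=0x78, mem[0x02]=0x8d, mem[0x04]=0x9a, mem[0x11]=0x37, mem[0x0c]=0xb9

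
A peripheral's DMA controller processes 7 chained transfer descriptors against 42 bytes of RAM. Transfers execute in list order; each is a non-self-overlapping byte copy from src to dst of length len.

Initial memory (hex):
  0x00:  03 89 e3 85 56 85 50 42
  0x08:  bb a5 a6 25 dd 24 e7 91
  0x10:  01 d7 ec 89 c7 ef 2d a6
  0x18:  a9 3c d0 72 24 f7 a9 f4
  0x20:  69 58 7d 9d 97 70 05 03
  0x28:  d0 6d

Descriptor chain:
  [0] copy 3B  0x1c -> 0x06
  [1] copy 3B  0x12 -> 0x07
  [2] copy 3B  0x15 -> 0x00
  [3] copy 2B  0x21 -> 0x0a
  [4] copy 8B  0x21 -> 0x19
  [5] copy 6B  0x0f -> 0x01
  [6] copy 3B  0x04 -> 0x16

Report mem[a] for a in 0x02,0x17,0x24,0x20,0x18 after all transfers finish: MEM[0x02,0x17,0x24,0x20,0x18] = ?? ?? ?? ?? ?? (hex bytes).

MEM[0x02,0x17,0x24,0x20,0x18] = 01 89 97 d0 c7

D0: mem[0x06..0x08] <- [24 f7 a9]
D1: mem[0x07..0x09] <- [ec 89 c7]
D2: mem[0x00..0x02] <- [ef 2d a6]
D3: mem[0x0a..0x0b] <- [58 7d]
D4: mem[0x19..0x20] <- [58 7d 9d 97 70 05 03 d0]
D5: mem[0x01..0x06] <- [91 01 d7 ec 89 c7]
D6: mem[0x16..0x18] <- [ec 89 c7]
query mem[0x02]=0x01, mem[0x17]=0x89, mem[0x24]=0x97, mem[0x20]=0xd0, mem[0x18]=0xc7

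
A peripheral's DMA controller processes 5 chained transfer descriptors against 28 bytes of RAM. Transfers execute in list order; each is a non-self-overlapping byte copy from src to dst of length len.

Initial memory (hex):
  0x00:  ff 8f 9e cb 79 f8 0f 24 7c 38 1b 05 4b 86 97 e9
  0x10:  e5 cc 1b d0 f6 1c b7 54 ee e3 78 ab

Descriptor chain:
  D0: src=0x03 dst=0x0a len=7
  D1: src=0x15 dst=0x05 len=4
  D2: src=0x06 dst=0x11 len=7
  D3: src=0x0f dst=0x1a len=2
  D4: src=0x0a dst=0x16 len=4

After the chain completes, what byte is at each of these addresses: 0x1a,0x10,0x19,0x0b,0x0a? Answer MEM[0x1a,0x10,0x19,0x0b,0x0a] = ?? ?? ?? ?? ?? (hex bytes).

D0: mem[0x0a..0x10] <- [cb 79 f8 0f 24 7c 38]
D1: mem[0x05..0x08] <- [1c b7 54 ee]
D2: mem[0x11..0x17] <- [b7 54 ee 38 cb 79 f8]
D3: mem[0x1a..0x1b] <- [7c 38]
D4: mem[0x16..0x19] <- [cb 79 f8 0f]
query mem[0x1a]=0x7c, mem[0x10]=0x38, mem[0x19]=0x0f, mem[0x0b]=0x79, mem[0x0a]=0xcb

MEM[0x1a,0x10,0x19,0x0b,0x0a] = 7c 38 0f 79 cb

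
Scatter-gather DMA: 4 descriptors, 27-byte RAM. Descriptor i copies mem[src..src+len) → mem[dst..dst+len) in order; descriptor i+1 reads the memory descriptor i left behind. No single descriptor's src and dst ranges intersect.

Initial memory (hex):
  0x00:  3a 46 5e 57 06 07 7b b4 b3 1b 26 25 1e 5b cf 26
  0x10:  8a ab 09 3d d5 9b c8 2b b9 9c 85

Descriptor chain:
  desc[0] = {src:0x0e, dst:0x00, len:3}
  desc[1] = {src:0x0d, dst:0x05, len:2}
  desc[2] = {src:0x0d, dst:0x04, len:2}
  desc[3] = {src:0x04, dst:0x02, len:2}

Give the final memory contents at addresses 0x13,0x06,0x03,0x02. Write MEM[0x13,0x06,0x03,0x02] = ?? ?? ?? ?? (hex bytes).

MEM[0x13,0x06,0x03,0x02] = 3d cf cf 5b

  after D0: wrote 3B at 0x00 = cf268a
  after D1: wrote 2B at 0x05 = 5bcf
  after D2: wrote 2B at 0x04 = 5bcf
  after D3: wrote 2B at 0x02 = 5bcf
query mem[0x13]=0x3d, mem[0x06]=0xcf, mem[0x03]=0xcf, mem[0x02]=0x5b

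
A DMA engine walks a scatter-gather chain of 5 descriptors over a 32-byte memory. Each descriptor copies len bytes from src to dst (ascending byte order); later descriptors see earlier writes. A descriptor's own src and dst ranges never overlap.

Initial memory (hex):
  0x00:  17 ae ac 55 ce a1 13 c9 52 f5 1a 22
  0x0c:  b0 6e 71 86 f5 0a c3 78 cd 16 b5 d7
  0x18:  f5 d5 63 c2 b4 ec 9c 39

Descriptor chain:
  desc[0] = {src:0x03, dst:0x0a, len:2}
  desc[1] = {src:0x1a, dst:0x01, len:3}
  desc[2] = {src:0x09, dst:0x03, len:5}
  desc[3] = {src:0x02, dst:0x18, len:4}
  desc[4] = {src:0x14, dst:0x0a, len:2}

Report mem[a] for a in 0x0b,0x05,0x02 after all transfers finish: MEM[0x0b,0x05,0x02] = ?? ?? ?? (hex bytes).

MEM[0x0b,0x05,0x02] = 16 ce c2

D0: mem[0x0a..0x0b] <- [55 ce]
D1: mem[0x01..0x03] <- [63 c2 b4]
D2: mem[0x03..0x07] <- [f5 55 ce b0 6e]
D3: mem[0x18..0x1b] <- [c2 f5 55 ce]
D4: mem[0x0a..0x0b] <- [cd 16]
query mem[0x0b]=0x16, mem[0x05]=0xce, mem[0x02]=0xc2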